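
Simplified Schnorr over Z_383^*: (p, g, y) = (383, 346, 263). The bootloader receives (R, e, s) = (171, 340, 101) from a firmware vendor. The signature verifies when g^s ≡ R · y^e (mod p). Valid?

no

g^s mod p:
Squares mod 383: 346^1≡346, 346^2≡220, 346^4≡142, 346^8≡248, 346^16≡224, 346^32≡3, 346^64≡9
101 = 64 + 32 + 4 + 1, so 346^101 ≡ 9·3·142·346 ≡ 235 (mod 383)
R · y^e mod p:
Squares mod 383: 263^1≡263, 263^2≡229, 263^4≡353, 263^8≡134, 263^16≡338, 263^32≡110, 263^64≡227, 263^128≡207, 263^256≡336
340 = 256 + 64 + 16 + 4, so 263^340 ≡ 336·227·338·353 ≡ 331 (mod 383)
171·331 = 56601 ≡ 300 (mod 383)
235 ≠ 300; the check fails.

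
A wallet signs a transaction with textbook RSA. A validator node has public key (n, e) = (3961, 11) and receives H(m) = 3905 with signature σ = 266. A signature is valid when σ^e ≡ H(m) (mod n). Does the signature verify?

verifies

σ^2 ≡ 266^2 = 70756 ≡ 3419
σ^4 ≡ 3419^2 = 11689561 ≡ 650
σ^8 ≡ 650^2 = 422500 ≡ 2634
11 = 8 + 2 + 1, so σ^11 ≡ 2634·3419·266 ≡ 3905 (mod 3961)
3905 = H(m), so the signature checks out.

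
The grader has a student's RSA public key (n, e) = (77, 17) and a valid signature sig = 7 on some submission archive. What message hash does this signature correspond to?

sig^17 mod 77 = 28

28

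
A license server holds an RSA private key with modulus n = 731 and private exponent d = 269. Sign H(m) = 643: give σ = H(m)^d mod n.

379

(H(m))^2 ≡ 643^2 = 413449 ≡ 434
(H(m))^4 ≡ 434^2 = 188356 ≡ 489
(H(m))^8 ≡ 489^2 = 239121 ≡ 84
(H(m))^16 ≡ 84^2 = 7056 ≡ 477
(H(m))^32 ≡ 477^2 = 227529 ≡ 188
(H(m))^64 ≡ 188^2 = 35344 ≡ 256
(H(m))^128 ≡ 256^2 = 65536 ≡ 477
(H(m))^256 ≡ 477^2 = 227529 ≡ 188
269 = 256 + 8 + 4 + 1, so (H(m))^269 ≡ 188·84·489·643 ≡ 379 (mod 731)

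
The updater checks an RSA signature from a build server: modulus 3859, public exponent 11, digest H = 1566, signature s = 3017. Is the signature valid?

valid

s^2 ≡ 3017^2 = 9102289 ≡ 2767
s^4 ≡ 2767^2 = 7656289 ≡ 33
s^8 ≡ 33^2 = 1089
11 = 8 + 2 + 1, so s^11 ≡ 1089·2767·3017 ≡ 1566 (mod 3859)
s^11 mod 3859 = 1566 matches H.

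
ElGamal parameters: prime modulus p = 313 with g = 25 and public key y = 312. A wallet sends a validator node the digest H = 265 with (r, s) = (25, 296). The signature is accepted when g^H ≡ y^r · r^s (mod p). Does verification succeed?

Left side g^H mod p:
25^265 mod 313 = 25
Right side y^r · r^s mod p:
312^25 mod 313 = 312
25^296 mod 313 = 1
312·1 = 312 ≡ 312 (mod 313)
25 ≠ 312, so verification fails.

fails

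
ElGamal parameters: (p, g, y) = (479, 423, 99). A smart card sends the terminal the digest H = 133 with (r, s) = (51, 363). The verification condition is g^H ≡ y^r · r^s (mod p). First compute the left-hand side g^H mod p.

423^2 = 178929 ≡ 262
423^4 ≡ 262^2 = 68644 ≡ 147
423^8 ≡ 147^2 = 21609 ≡ 54
423^16 ≡ 54^2 = 2916 ≡ 42
423^32 ≡ 42^2 = 1764 ≡ 327
423^64 ≡ 327^2 = 106929 ≡ 112
423^128 ≡ 112^2 = 12544 ≡ 90
133 = 128 + 4 + 1, so 423^133 ≡ 90·147·423 ≡ 133 (mod 479)

133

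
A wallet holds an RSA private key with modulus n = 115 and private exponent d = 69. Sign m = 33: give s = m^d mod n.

103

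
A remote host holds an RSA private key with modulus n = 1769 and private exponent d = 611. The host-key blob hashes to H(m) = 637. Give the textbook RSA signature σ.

637

Squares mod 1769: (H(m))^1≡637, (H(m))^2≡668, (H(m))^4≡436, (H(m))^8≡813, (H(m))^16≡1132, (H(m))^32≡668, (H(m))^64≡436, (H(m))^128≡813, (H(m))^256≡1132, (H(m))^512≡668
611 = 512 + 64 + 32 + 2 + 1, so (H(m))^611 ≡ 668·436·668·668·637 ≡ 637 (mod 1769)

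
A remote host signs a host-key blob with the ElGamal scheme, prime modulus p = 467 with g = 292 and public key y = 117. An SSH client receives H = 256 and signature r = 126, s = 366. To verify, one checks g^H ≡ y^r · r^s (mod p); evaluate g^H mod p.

158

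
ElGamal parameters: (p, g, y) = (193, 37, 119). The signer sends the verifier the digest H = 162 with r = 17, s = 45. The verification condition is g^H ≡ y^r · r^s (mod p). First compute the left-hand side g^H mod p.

179

Squares mod 193: 37^1≡37, 37^2≡18, 37^4≡131, 37^8≡177, 37^16≡63, 37^32≡109, 37^64≡108, 37^128≡84
162 = 128 + 32 + 2, so 37^162 ≡ 84·109·18 ≡ 179 (mod 193)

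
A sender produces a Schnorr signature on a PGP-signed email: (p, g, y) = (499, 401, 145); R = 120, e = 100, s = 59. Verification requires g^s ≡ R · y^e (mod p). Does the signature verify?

g^s mod p:
401^2 = 160801 ≡ 123
401^4 ≡ 123^2 = 15129 ≡ 159
401^8 ≡ 159^2 = 25281 ≡ 331
401^16 ≡ 331^2 = 109561 ≡ 280
401^32 ≡ 280^2 = 78400 ≡ 57
59 = 32 + 16 + 8 + 2 + 1, so 401^59 ≡ 57·280·331·123·401 ≡ 457 (mod 499)
R · y^e mod p:
145^2 = 21025 ≡ 67
145^4 ≡ 67^2 = 4489 ≡ 497
145^8 ≡ 497^2 = 247009 ≡ 4
145^16 ≡ 4^2 = 16
145^32 ≡ 16^2 = 256
145^64 ≡ 256^2 = 65536 ≡ 167
100 = 64 + 32 + 4, so 145^100 ≡ 167·256·497 ≡ 324 (mod 499)
120·324 = 38880 ≡ 457 (mod 499)
457 ≡ 457 (mod 499); signature holds.

verifies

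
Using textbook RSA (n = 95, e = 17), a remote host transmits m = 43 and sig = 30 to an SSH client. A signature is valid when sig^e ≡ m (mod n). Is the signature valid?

sig^2 ≡ 30^2 = 900 ≡ 45
sig^4 ≡ 45^2 = 2025 ≡ 30
sig^8 ≡ 30^2 = 900 ≡ 45
sig^16 ≡ 45^2 = 2025 ≡ 30
17 = 16 + 1, so sig^17 ≡ 30·30 ≡ 45 (mod 95)
sig^17 mod 95 = 45, but m = 43.

invalid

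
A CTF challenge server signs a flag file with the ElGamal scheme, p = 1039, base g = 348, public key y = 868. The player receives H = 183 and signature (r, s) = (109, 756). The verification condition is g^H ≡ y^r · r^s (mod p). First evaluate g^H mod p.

362

348^2 = 121104 ≡ 580
348^4 ≡ 580^2 = 336400 ≡ 803
348^8 ≡ 803^2 = 644809 ≡ 629
348^16 ≡ 629^2 = 395641 ≡ 821
348^32 ≡ 821^2 = 674041 ≡ 769
348^64 ≡ 769^2 = 591361 ≡ 170
348^128 ≡ 170^2 = 28900 ≡ 847
183 = 128 + 32 + 16 + 4 + 2 + 1, so 348^183 ≡ 847·769·821·803·580·348 ≡ 362 (mod 1039)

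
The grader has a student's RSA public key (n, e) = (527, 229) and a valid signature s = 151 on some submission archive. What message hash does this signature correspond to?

240

Squares mod 527: s^1≡151, s^2≡140, s^4≡101, s^8≡188, s^16≡35, s^32≡171, s^64≡256, s^128≡188
229 = 128 + 64 + 32 + 4 + 1, so s^229 ≡ 188·256·171·101·151 ≡ 240 (mod 527)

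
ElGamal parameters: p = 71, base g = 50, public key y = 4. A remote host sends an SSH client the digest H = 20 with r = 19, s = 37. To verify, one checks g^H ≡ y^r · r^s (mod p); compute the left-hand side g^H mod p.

Squares mod 71: 50^1≡50, 50^2≡15, 50^4≡12, 50^8≡2, 50^16≡4
20 = 16 + 4, so 50^20 ≡ 4·12 ≡ 48 (mod 71)

48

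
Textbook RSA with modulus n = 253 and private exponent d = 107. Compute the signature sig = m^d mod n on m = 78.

243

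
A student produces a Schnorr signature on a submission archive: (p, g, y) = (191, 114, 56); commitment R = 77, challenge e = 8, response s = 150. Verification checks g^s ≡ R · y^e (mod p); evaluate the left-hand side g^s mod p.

30

114^2 = 12996 ≡ 8
114^4 ≡ 8^2 = 64
114^8 ≡ 64^2 = 4096 ≡ 85
114^16 ≡ 85^2 = 7225 ≡ 158
114^32 ≡ 158^2 = 24964 ≡ 134
114^64 ≡ 134^2 = 17956 ≡ 2
114^128 ≡ 2^2 = 4
150 = 128 + 16 + 4 + 2, so 114^150 ≡ 4·158·64·8 ≡ 30 (mod 191)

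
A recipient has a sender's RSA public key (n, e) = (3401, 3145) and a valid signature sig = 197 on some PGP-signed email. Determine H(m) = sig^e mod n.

Squares mod 3401: sig^1≡197, sig^2≡1398, sig^4≡2230, sig^8≡638, sig^16≡2325, sig^32≡1436, sig^64≡1090, sig^128≡1151, sig^256≡1812, sig^512≡1379, sig^1024≡482, sig^2048≡1056
3145 = 2048 + 1024 + 64 + 8 + 1, so sig^3145 ≡ 1056·482·1090·638·197 ≡ 3180 (mod 3401)

3180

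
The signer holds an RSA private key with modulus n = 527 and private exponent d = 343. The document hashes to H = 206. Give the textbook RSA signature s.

196

H^2 ≡ 206^2 = 42436 ≡ 276
H^4 ≡ 276^2 = 76176 ≡ 288
H^8 ≡ 288^2 = 82944 ≡ 205
H^16 ≡ 205^2 = 42025 ≡ 392
H^32 ≡ 392^2 = 153664 ≡ 307
H^64 ≡ 307^2 = 94249 ≡ 443
H^128 ≡ 443^2 = 196249 ≡ 205
H^256 ≡ 205^2 = 42025 ≡ 392
343 = 256 + 64 + 16 + 4 + 2 + 1, so H^343 ≡ 392·443·392·288·276·206 ≡ 196 (mod 527)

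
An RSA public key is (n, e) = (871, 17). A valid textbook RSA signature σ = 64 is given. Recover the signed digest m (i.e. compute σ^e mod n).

σ^2 ≡ 64^2 = 4096 ≡ 612
σ^4 ≡ 612^2 = 374544 ≡ 14
σ^8 ≡ 14^2 = 196
σ^16 ≡ 196^2 = 38416 ≡ 92
17 = 16 + 1, so σ^17 ≡ 92·64 ≡ 662 (mod 871)

662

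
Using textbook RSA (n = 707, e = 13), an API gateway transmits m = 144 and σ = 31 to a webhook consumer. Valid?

no

Squares mod 707: σ^1≡31, σ^2≡254, σ^4≡179, σ^8≡226
13 = 8 + 4 + 1, so σ^13 ≡ 226·179·31 ≡ 563 (mod 707)
σ^13 mod 707 = 563, but m = 144.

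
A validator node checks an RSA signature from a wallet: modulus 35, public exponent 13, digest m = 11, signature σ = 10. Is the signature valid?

invalid

σ^2 ≡ 10^2 = 100 ≡ 30
σ^4 ≡ 30^2 = 900 ≡ 25
σ^8 ≡ 25^2 = 625 ≡ 30
13 = 8 + 4 + 1, so σ^13 ≡ 30·25·10 ≡ 10 (mod 35)
The recovered value 10 does not match the digest 11.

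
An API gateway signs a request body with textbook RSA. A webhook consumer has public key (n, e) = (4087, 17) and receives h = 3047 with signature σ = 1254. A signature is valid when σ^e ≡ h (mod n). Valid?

yes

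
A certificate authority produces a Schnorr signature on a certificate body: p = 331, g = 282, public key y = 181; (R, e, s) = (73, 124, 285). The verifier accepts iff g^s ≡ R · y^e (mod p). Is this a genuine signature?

genuine

g^s mod p:
282^285 mod 331 = 38
R · y^e mod p:
181^124 mod 331 = 64
73·64 = 4672 ≡ 38 (mod 331)
38 ≡ 38 (mod 331); signature holds.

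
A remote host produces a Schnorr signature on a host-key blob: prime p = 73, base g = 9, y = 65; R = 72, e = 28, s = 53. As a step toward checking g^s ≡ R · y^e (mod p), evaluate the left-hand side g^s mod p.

65

9^2 = 81 ≡ 8
9^4 ≡ 8^2 = 64
9^8 ≡ 64^2 = 4096 ≡ 8
9^16 ≡ 8^2 = 64
9^32 ≡ 64^2 = 4096 ≡ 8
53 = 32 + 16 + 4 + 1, so 9^53 ≡ 8·64·64·9 ≡ 65 (mod 73)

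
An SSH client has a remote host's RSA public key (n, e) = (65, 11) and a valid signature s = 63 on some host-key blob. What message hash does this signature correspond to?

s^2 ≡ 63^2 = 3969 ≡ 4
s^4 ≡ 4^2 = 16
s^8 ≡ 16^2 = 256 ≡ 61
11 = 8 + 2 + 1, so s^11 ≡ 61·4·63 ≡ 32 (mod 65)

32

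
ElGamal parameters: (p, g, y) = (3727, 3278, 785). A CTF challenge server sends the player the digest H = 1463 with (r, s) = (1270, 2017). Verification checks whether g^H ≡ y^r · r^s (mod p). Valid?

no

Left side g^H mod p:
Squares mod 3727: 3278^1≡3278, 3278^2≡343, 3278^4≡2112, 3278^8≡3052, 3278^16≡931, 3278^32≡2097, 3278^64≡3276, 3278^128≡2143, 3278^256≡785, 3278^512≡1270, 3278^1024≡2836
1463 = 1024 + 256 + 128 + 32 + 16 + 4 + 2 + 1, so 3278^1463 ≡ 2836·785·2143·2097·931·2112·343·3278 ≡ 2097 (mod 3727)
Right side y^r · r^s mod p:
Squares mod 3727: 785^1≡785, 785^2≡1270, 785^4≡2836, 785^8≡30, 785^16≡900, 785^32≡1241, 785^64≡830, 785^128≡3132, 785^256≡3687, 785^512≡1600, 785^1024≡3278
1270 = 1024 + 128 + 64 + 32 + 16 + 4 + 2, so 785^1270 ≡ 3278·3132·830·1241·900·2836·1270 ≡ 785 (mod 3727)
Squares mod 3727: 1270^1≡1270, 1270^2≡2836, 1270^4≡30, 1270^8≡900, 1270^16≡1241, 1270^32≡830, 1270^64≡3132, 1270^128≡3687, 1270^256≡1600, 1270^512≡3278, 1270^1024≡343
2017 = 1024 + 512 + 256 + 128 + 64 + 32 + 1, so 1270^2017 ≡ 343·3278·1600·3687·3132·830·1270 ≡ 3052 (mod 3727)
785·3052 = 2395820 ≡ 3086 (mod 3727)
2097 ≠ 3086, so verification fails.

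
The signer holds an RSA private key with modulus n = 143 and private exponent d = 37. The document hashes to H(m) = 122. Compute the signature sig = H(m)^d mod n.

(H(m))^37 mod 143 = 122

122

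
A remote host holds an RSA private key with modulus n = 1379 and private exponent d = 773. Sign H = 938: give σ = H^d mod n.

273

Squares mod 1379: H^1≡938, H^2≡42, H^4≡385, H^8≡672, H^16≡651, H^32≡448, H^64≡749, H^128≡1127, H^256≡70, H^512≡763
773 = 512 + 256 + 4 + 1, so H^773 ≡ 763·70·385·938 ≡ 273 (mod 1379)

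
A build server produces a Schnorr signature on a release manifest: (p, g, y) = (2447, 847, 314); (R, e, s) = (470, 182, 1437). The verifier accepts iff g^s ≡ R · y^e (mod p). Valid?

no

g^s mod p:
847^1437 mod 2447 = 1732
R · y^e mod p:
314^182 mod 2447 = 1487
470·1487 = 698890 ≡ 1495 (mod 2447)
1732 ≠ 1495; the check fails.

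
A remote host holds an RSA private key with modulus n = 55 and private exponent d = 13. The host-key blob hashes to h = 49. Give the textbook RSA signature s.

4

Squares mod 55: h^1≡49, h^2≡36, h^4≡31, h^8≡26
13 = 8 + 4 + 1, so h^13 ≡ 26·31·49 ≡ 4 (mod 55)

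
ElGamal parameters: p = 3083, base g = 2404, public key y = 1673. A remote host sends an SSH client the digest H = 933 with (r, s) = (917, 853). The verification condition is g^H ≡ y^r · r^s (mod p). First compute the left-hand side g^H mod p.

Squares mod 3083: 2404^1≡2404, 2404^2≡1674, 2404^4≡2912, 2404^8≡1494, 2404^16≡3027, 2404^32≡53, 2404^64≡2809, 2404^128≡1084, 2404^256≡433, 2404^512≡2509
933 = 512 + 256 + 128 + 32 + 4 + 1, so 2404^933 ≡ 2509·433·1084·53·2912·2404 ≡ 2573 (mod 3083)

2573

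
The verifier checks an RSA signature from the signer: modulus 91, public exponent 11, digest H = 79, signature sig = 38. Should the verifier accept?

Squares mod 91: sig^1≡38, sig^2≡79, sig^4≡53, sig^8≡79
11 = 8 + 2 + 1, so sig^11 ≡ 79·79·38 ≡ 12 (mod 91)
12 ≠ 79, so verification fails.

reject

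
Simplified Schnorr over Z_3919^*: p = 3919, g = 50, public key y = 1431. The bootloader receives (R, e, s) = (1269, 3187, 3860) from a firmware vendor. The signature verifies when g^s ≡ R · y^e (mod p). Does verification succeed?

fails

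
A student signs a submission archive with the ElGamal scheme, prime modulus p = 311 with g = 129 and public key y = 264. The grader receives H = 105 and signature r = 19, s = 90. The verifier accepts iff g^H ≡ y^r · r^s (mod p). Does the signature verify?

Left side g^H mod p:
129^105 mod 311 = 61
Right side y^r · r^s mod p:
264^19 mod 311 = 190
19^90 mod 311 = 146
190·146 = 27740 ≡ 61 (mod 311)
61 ≡ 61 (mod 311), so the signature is genuine.

verifies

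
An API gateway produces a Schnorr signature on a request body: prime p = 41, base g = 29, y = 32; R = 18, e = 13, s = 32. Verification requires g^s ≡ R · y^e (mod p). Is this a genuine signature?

forged

g^s mod p:
29^2 = 841 ≡ 21
29^4 ≡ 21^2 = 441 ≡ 31
29^8 ≡ 31^2 = 961 ≡ 18
29^16 ≡ 18^2 = 324 ≡ 37
29^32 ≡ 37^2 = 1369 ≡ 16
R · y^e mod p:
32^2 = 1024 ≡ 40
32^4 ≡ 40^2 = 1600 ≡ 1
32^8 ≡ 1^2 = 1
13 = 8 + 4 + 1, so 32^13 ≡ 1·1·32 ≡ 32 (mod 41)
18·32 = 576 ≡ 2 (mod 41)
16 ≠ 2; the check fails.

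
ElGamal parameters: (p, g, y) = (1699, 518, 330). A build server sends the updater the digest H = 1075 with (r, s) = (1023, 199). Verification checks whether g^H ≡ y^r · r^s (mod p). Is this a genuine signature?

forged

Left side g^H mod p:
518^2 = 268324 ≡ 1581
518^4 ≡ 1581^2 = 2499561 ≡ 332
518^8 ≡ 332^2 = 110224 ≡ 1488
518^16 ≡ 1488^2 = 2214144 ≡ 347
518^32 ≡ 347^2 = 120409 ≡ 1479
518^64 ≡ 1479^2 = 2187441 ≡ 828
518^128 ≡ 828^2 = 685584 ≡ 887
518^256 ≡ 887^2 = 786769 ≡ 132
518^512 ≡ 132^2 = 17424 ≡ 434
518^1024 ≡ 434^2 = 188356 ≡ 1466
1075 = 1024 + 32 + 16 + 2 + 1, so 518^1075 ≡ 1466·1479·347·1581·518 ≡ 269 (mod 1699)
Right side y^r · r^s mod p:
330^2 = 108900 ≡ 164
330^4 ≡ 164^2 = 26896 ≡ 1411
330^8 ≡ 1411^2 = 1990921 ≡ 1392
330^16 ≡ 1392^2 = 1937664 ≡ 804
330^32 ≡ 804^2 = 646416 ≡ 796
330^64 ≡ 796^2 = 633616 ≡ 1588
330^128 ≡ 1588^2 = 2521744 ≡ 428
330^256 ≡ 428^2 = 183184 ≡ 1391
330^512 ≡ 1391^2 = 1934881 ≡ 1419
1023 = 512 + 256 + 128 + 64 + 32 + 16 + 8 + 4 + 2 + 1, so 330^1023 ≡ 1419·1391·428·1588·796·804·1392·1411·164·330 ≡ 495 (mod 1699)
1023^2 = 1046529 ≡ 1644
1023^4 ≡ 1644^2 = 2702736 ≡ 1326
1023^8 ≡ 1326^2 = 1758276 ≡ 1510
1023^16 ≡ 1510^2 = 2280100 ≡ 42
1023^32 ≡ 42^2 = 1764 ≡ 65
1023^64 ≡ 65^2 = 4225 ≡ 827
1023^128 ≡ 827^2 = 683929 ≡ 931
199 = 128 + 64 + 4 + 2 + 1, so 1023^199 ≡ 931·827·1326·1644·1023 ≡ 66 (mod 1699)
495·66 = 32670 ≡ 389 (mod 1699)
269 ≠ 389, so verification fails.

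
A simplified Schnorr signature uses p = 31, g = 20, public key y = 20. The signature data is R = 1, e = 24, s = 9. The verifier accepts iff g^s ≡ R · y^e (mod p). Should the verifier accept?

accept

g^s mod p:
20^9 mod 31 = 8
R · y^e mod p:
20^24 mod 31 = 8
1·8 = 8 ≡ 8 (mod 31)
8 ≡ 8 (mod 31); signature holds.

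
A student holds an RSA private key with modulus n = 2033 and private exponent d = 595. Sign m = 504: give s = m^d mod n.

599

Squares mod 2033: m^1≡504, m^2≡1924, m^4≡1716, m^8≡872, m^16≡42, m^32≡1764, m^64≡1206, m^128≡841, m^256≡1830, m^512≡549
595 = 512 + 64 + 16 + 2 + 1, so m^595 ≡ 549·1206·42·1924·504 ≡ 599 (mod 2033)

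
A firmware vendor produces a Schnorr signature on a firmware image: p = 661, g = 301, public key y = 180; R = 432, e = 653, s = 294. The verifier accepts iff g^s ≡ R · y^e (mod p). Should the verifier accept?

accept

g^s mod p:
Squares mod 661: 301^1≡301, 301^2≡44, 301^4≡614, 301^8≡226, 301^16≡179, 301^32≡313, 301^64≡141, 301^128≡51, 301^256≡618
294 = 256 + 32 + 4 + 2, so 301^294 ≡ 618·313·614·44 ≡ 485 (mod 661)
R · y^e mod p:
Squares mod 661: 180^1≡180, 180^2≡11, 180^4≡121, 180^8≡99, 180^16≡547, 180^32≡437, 180^64≡601, 180^128≡295, 180^256≡434, 180^512≡632
653 = 512 + 128 + 8 + 4 + 1, so 180^653 ≡ 632·295·99·121·180 ≡ 122 (mod 661)
432·122 = 52704 ≡ 485 (mod 661)
485 ≡ 485 (mod 661); signature holds.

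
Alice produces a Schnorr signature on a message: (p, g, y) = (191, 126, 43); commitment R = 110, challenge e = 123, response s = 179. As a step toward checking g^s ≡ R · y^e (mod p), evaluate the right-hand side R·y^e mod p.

Squares mod 191: 43^1≡43, 43^2≡130, 43^4≡92, 43^8≡60, 43^16≡162, 43^32≡77, 43^64≡8
123 = 64 + 32 + 16 + 8 + 2 + 1, so 43^123 ≡ 8·77·162·60·130·43 ≡ 169 (mod 191)
R · y^e ≡ 110·169 = 18590 ≡ 63 (mod 191)

63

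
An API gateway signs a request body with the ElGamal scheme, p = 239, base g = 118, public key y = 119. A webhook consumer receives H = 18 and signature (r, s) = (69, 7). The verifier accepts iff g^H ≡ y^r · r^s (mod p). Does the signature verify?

does not verify

Left side g^H mod p:
118^2 = 13924 ≡ 62
118^4 ≡ 62^2 = 3844 ≡ 20
118^8 ≡ 20^2 = 400 ≡ 161
118^16 ≡ 161^2 = 25921 ≡ 109
18 = 16 + 2, so 118^18 ≡ 109·62 ≡ 66 (mod 239)
Right side y^r · r^s mod p:
119^2 = 14161 ≡ 60
119^4 ≡ 60^2 = 3600 ≡ 15
119^8 ≡ 15^2 = 225
119^16 ≡ 225^2 = 50625 ≡ 196
119^32 ≡ 196^2 = 38416 ≡ 176
119^64 ≡ 176^2 = 30976 ≡ 145
69 = 64 + 4 + 1, so 119^69 ≡ 145·15·119 ≡ 227 (mod 239)
69^2 = 4761 ≡ 220
69^4 ≡ 220^2 = 48400 ≡ 122
7 = 4 + 2 + 1, so 69^7 ≡ 122·220·69 ≡ 188 (mod 239)
227·188 = 42676 ≡ 134 (mod 239)
66 ≠ 134, so verification fails.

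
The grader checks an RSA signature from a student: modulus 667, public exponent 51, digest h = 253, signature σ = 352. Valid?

no

Squares mod 667: σ^1≡352, σ^2≡509, σ^4≡285, σ^8≡518, σ^16≡190, σ^32≡82
51 = 32 + 16 + 2 + 1, so σ^51 ≡ 82·190·509·352 ≡ 419 (mod 667)
The recovered value 419 does not match the digest 253.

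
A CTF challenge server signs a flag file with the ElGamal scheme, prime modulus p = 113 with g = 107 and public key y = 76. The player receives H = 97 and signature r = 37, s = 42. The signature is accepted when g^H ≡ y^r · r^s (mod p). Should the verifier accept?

accept

Left side g^H mod p:
107^2 = 11449 ≡ 36
107^4 ≡ 36^2 = 1296 ≡ 53
107^8 ≡ 53^2 = 2809 ≡ 97
107^16 ≡ 97^2 = 9409 ≡ 30
107^32 ≡ 30^2 = 900 ≡ 109
107^64 ≡ 109^2 = 11881 ≡ 16
97 = 64 + 32 + 1, so 107^97 ≡ 16·109·107 ≡ 45 (mod 113)
Right side y^r · r^s mod p:
76^2 = 5776 ≡ 13
76^4 ≡ 13^2 = 169 ≡ 56
76^8 ≡ 56^2 = 3136 ≡ 85
76^16 ≡ 85^2 = 7225 ≡ 106
76^32 ≡ 106^2 = 11236 ≡ 49
37 = 32 + 4 + 1, so 76^37 ≡ 49·56·76 ≡ 59 (mod 113)
37^2 = 1369 ≡ 13
37^4 ≡ 13^2 = 169 ≡ 56
37^8 ≡ 56^2 = 3136 ≡ 85
37^16 ≡ 85^2 = 7225 ≡ 106
37^32 ≡ 106^2 = 11236 ≡ 49
42 = 32 + 8 + 2, so 37^42 ≡ 49·85·13 ≡ 18 (mod 113)
59·18 = 1062 ≡ 45 (mod 113)
45 ≡ 45 (mod 113), so the signature is genuine.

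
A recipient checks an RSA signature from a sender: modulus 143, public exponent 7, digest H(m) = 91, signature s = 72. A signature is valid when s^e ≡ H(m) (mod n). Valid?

no

s^2 ≡ 72^2 = 5184 ≡ 36
s^4 ≡ 36^2 = 1296 ≡ 9
7 = 4 + 2 + 1, so s^7 ≡ 9·36·72 ≡ 19 (mod 143)
s^7 mod 143 = 19, but H(m) = 91.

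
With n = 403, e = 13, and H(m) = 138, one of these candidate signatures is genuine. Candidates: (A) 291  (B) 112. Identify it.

B

Candidate A: 291^13 mod 403 = 265
Candidate B: 112^13 mod 403 = 138
  → matches H(m) = 138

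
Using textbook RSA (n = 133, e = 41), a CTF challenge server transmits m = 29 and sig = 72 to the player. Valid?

no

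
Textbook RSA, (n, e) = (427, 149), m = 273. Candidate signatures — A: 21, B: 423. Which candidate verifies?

A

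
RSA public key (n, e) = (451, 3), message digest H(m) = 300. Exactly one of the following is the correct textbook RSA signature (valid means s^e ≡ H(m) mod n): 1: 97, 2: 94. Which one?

1

Candidate 1: Squares mod 451: 97^1≡97, 97^2≡389; 3 = 2 + 1, so 97^3 ≡ 389·97 ≡ 300 (mod 451)
  → matches H(m) = 300
Candidate 2: Squares mod 451: 94^1≡94, 94^2≡267; 3 = 2 + 1, so 94^3 ≡ 267·94 ≡ 293 (mod 451)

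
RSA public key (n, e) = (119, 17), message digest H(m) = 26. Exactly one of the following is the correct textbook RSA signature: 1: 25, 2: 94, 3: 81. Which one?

2

Candidate 1: Squares mod 119: 25^1≡25, 25^2≡30, 25^4≡67, 25^8≡86, 25^16≡18; 17 = 16 + 1, so 25^17 ≡ 18·25 ≡ 93 (mod 119)
Candidate 2: Squares mod 119: 94^1≡94, 94^2≡30, 94^4≡67, 94^8≡86, 94^16≡18; 17 = 16 + 1, so 94^17 ≡ 18·94 ≡ 26 (mod 119)
  → matches H(m) = 26
Candidate 3: Squares mod 119: 81^1≡81, 81^2≡16, 81^4≡18, 81^8≡86, 81^16≡18; 17 = 16 + 1, so 81^17 ≡ 18·81 ≡ 30 (mod 119)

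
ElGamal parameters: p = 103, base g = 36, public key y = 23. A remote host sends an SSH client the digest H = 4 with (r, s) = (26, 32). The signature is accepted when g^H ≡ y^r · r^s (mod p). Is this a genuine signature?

Left side g^H mod p:
Squares mod 103: 36^1≡36, 36^2≡60, 36^4≡98
36^4 ≡ 98 (mod 103)
Right side y^r · r^s mod p:
Squares mod 103: 23^1≡23, 23^2≡14, 23^4≡93, 23^8≡100, 23^16≡9
26 = 16 + 8 + 2, so 23^26 ≡ 9·100·14 ≡ 34 (mod 103)
Squares mod 103: 26^1≡26, 26^2≡58, 26^4≡68, 26^8≡92, 26^16≡18, 26^32≡15
26^32 ≡ 15 (mod 103)
34·15 = 510 ≡ 98 (mod 103)
98 ≡ 98 (mod 103), so the signature is genuine.

genuine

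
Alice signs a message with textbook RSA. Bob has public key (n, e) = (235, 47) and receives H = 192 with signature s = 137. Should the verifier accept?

reject

s^2 ≡ 137^2 = 18769 ≡ 204
s^4 ≡ 204^2 = 41616 ≡ 21
s^8 ≡ 21^2 = 441 ≡ 206
s^16 ≡ 206^2 = 42436 ≡ 136
s^32 ≡ 136^2 = 18496 ≡ 166
47 = 32 + 8 + 4 + 2 + 1, so s^47 ≡ 166·206·21·204·137 ≡ 43 (mod 235)
The recovered value 43 does not match the digest 192.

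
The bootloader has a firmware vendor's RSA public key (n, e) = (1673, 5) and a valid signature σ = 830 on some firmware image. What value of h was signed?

1206

Squares mod 1673: σ^1≡830, σ^2≡1297, σ^4≡844
5 = 4 + 1, so σ^5 ≡ 844·830 ≡ 1206 (mod 1673)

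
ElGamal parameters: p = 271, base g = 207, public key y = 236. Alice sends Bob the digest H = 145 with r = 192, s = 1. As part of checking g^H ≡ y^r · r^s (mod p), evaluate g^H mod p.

102

Squares mod 271: 207^1≡207, 207^2≡31, 207^4≡148, 207^8≡224, 207^16≡41, 207^32≡55, 207^64≡44, 207^128≡39
145 = 128 + 16 + 1, so 207^145 ≡ 39·41·207 ≡ 102 (mod 271)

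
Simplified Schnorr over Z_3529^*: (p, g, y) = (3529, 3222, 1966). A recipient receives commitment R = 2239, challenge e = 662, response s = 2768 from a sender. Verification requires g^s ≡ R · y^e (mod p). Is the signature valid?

invalid

g^s mod p:
3222^2 = 10381284 ≡ 2495
3222^4 ≡ 2495^2 = 6225025 ≡ 3398
3222^8 ≡ 3398^2 = 11546404 ≡ 3045
3222^16 ≡ 3045^2 = 9272025 ≡ 1342
3222^32 ≡ 1342^2 = 1800964 ≡ 1174
3222^64 ≡ 1174^2 = 1378276 ≡ 1966
3222^128 ≡ 1966^2 = 3865156 ≡ 901
3222^256 ≡ 901^2 = 811801 ≡ 131
3222^512 ≡ 131^2 = 17161 ≡ 3045
3222^1024 ≡ 3045^2 = 9272025 ≡ 1342
3222^2048 ≡ 1342^2 = 1800964 ≡ 1174
2768 = 2048 + 512 + 128 + 64 + 16, so 3222^2768 ≡ 1174·3045·901·1966·1342 ≡ 2209 (mod 3529)
R · y^e mod p:
1966^2 = 3865156 ≡ 901
1966^4 ≡ 901^2 = 811801 ≡ 131
1966^8 ≡ 131^2 = 17161 ≡ 3045
1966^16 ≡ 3045^2 = 9272025 ≡ 1342
1966^32 ≡ 1342^2 = 1800964 ≡ 1174
1966^64 ≡ 1174^2 = 1378276 ≡ 1966
1966^128 ≡ 1966^2 = 3865156 ≡ 901
1966^256 ≡ 901^2 = 811801 ≡ 131
1966^512 ≡ 131^2 = 17161 ≡ 3045
662 = 512 + 128 + 16 + 4 + 2, so 1966^662 ≡ 3045·901·1342·131·901 ≡ 1174 (mod 3529)
2239·1174 = 2628586 ≡ 3010 (mod 3529)
2209 ≠ 3010; the check fails.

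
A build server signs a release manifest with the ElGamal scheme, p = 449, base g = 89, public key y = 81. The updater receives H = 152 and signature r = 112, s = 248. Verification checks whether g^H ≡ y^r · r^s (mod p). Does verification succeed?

Left side g^H mod p:
Squares mod 449: 89^1≡89, 89^2≡288, 89^4≡328, 89^8≡273, 89^16≡444, 89^32≡25, 89^64≡176, 89^128≡444
152 = 128 + 16 + 8, so 89^152 ≡ 444·444·273 ≡ 90 (mod 449)
Right side y^r · r^s mod p:
Squares mod 449: 81^1≡81, 81^2≡275, 81^4≡193, 81^8≡431, 81^16≡324, 81^32≡359, 81^64≡18
112 = 64 + 32 + 16, so 81^112 ≡ 18·359·324 ≡ 1 (mod 449)
Squares mod 449: 112^1≡112, 112^2≡421, 112^4≡335, 112^8≡424, 112^16≡176, 112^32≡444, 112^64≡25, 112^128≡176
248 = 128 + 64 + 32 + 16 + 8, so 112^248 ≡ 176·25·444·176·424 ≡ 90 (mod 449)
1·90 = 90 ≡ 90 (mod 449)
90 ≡ 90 (mod 449), so the signature is genuine.

passes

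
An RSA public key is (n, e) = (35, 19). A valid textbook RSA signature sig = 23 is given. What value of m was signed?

2

sig^2 ≡ 23^2 = 529 ≡ 4
sig^4 ≡ 4^2 = 16
sig^8 ≡ 16^2 = 256 ≡ 11
sig^16 ≡ 11^2 = 121 ≡ 16
19 = 16 + 2 + 1, so sig^19 ≡ 16·4·23 ≡ 2 (mod 35)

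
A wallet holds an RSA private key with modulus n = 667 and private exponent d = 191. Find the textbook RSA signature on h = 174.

87

h^191 mod 667 = 87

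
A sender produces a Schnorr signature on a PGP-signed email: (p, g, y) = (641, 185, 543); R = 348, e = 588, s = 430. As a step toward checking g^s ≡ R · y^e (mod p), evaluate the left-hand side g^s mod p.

Squares mod 641: 185^1≡185, 185^2≡252, 185^4≡45, 185^8≡102, 185^16≡148, 185^32≡110, 185^64≡562, 185^128≡472, 185^256≡357
430 = 256 + 128 + 32 + 8 + 4 + 2, so 185^430 ≡ 357·472·110·102·45·252 ≡ 4 (mod 641)

4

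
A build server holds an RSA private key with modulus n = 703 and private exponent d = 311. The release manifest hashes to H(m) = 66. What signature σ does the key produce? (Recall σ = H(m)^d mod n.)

(H(m))^2 ≡ 66^2 = 4356 ≡ 138
(H(m))^4 ≡ 138^2 = 19044 ≡ 63
(H(m))^8 ≡ 63^2 = 3969 ≡ 454
(H(m))^16 ≡ 454^2 = 206116 ≡ 137
(H(m))^32 ≡ 137^2 = 18769 ≡ 491
(H(m))^64 ≡ 491^2 = 241081 ≡ 655
(H(m))^128 ≡ 655^2 = 429025 ≡ 195
(H(m))^256 ≡ 195^2 = 38025 ≡ 63
311 = 256 + 32 + 16 + 4 + 2 + 1, so (H(m))^311 ≡ 63·491·137·63·138·66 ≡ 282 (mod 703)

282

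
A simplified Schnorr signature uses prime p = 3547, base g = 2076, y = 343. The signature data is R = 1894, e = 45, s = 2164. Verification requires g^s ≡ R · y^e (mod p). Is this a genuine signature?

forged

g^s mod p:
2076^2 = 4309776 ≡ 171
2076^4 ≡ 171^2 = 29241 ≡ 865
2076^8 ≡ 865^2 = 748225 ≡ 3355
2076^16 ≡ 3355^2 = 11256025 ≡ 1394
2076^32 ≡ 1394^2 = 1943236 ≡ 3027
2076^64 ≡ 3027^2 = 9162729 ≡ 828
2076^128 ≡ 828^2 = 685584 ≡ 1013
2076^256 ≡ 1013^2 = 1026169 ≡ 1086
2076^512 ≡ 1086^2 = 1179396 ≡ 1792
2076^1024 ≡ 1792^2 = 3211264 ≡ 1229
2076^2048 ≡ 1229^2 = 1510441 ≡ 2966
2164 = 2048 + 64 + 32 + 16 + 4, so 2076^2164 ≡ 2966·828·3027·1394·865 ≡ 1241 (mod 3547)
R · y^e mod p:
343^2 = 117649 ≡ 598
343^4 ≡ 598^2 = 357604 ≡ 2904
343^8 ≡ 2904^2 = 8433216 ≡ 1997
343^16 ≡ 1997^2 = 3988009 ≡ 1181
343^32 ≡ 1181^2 = 1394761 ≡ 790
45 = 32 + 8 + 4 + 1, so 343^45 ≡ 790·1997·2904·343 ≡ 1895 (mod 3547)
1894·1895 = 3589130 ≡ 3113 (mod 3547)
1241 ≠ 3113; the check fails.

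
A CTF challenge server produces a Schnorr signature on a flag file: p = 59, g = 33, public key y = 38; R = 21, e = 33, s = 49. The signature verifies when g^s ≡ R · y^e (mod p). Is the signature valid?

g^s mod p:
33^2 = 1089 ≡ 27
33^4 ≡ 27^2 = 729 ≡ 21
33^8 ≡ 21^2 = 441 ≡ 28
33^16 ≡ 28^2 = 784 ≡ 17
33^32 ≡ 17^2 = 289 ≡ 53
49 = 32 + 16 + 1, so 33^49 ≡ 53·17·33 ≡ 56 (mod 59)
R · y^e mod p:
38^2 = 1444 ≡ 28
38^4 ≡ 28^2 = 784 ≡ 17
38^8 ≡ 17^2 = 289 ≡ 53
38^16 ≡ 53^2 = 2809 ≡ 36
38^32 ≡ 36^2 = 1296 ≡ 57
33 = 32 + 1, so 38^33 ≡ 57·38 ≡ 42 (mod 59)
21·42 = 882 ≡ 56 (mod 59)
56 ≡ 56 (mod 59); signature holds.

valid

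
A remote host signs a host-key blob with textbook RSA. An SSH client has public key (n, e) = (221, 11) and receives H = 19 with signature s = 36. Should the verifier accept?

reject

s^2 ≡ 36^2 = 1296 ≡ 191
s^4 ≡ 191^2 = 36481 ≡ 16
s^8 ≡ 16^2 = 256 ≡ 35
11 = 8 + 2 + 1, so s^11 ≡ 35·191·36 ≡ 212 (mod 221)
s^11 mod 221 = 212, but H = 19.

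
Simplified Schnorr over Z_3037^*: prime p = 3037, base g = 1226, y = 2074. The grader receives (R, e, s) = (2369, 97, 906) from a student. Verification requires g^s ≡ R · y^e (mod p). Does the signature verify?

g^s mod p:
Squares mod 3037: 1226^1≡1226, 1226^2≡2798, 1226^4≡2455, 1226^8≡1617, 1226^16≡2869, 1226^32≡891, 1226^64≡1224, 1226^128≡935, 1226^256≡2606, 1226^512≡504
906 = 512 + 256 + 128 + 8 + 2, so 1226^906 ≡ 504·2606·935·1617·2798 ≡ 522 (mod 3037)
R · y^e mod p:
Squares mod 3037: 2074^1≡2074, 2074^2≡1084, 2074^4≡2774, 2074^8≡2355, 2074^16≡463, 2074^32≡1779, 2074^64≡287
97 = 64 + 32 + 1, so 2074^97 ≡ 287·1779·2074 ≡ 2427 (mod 3037)
2369·2427 = 5749563 ≡ 522 (mod 3037)
522 ≡ 522 (mod 3037); signature holds.

verifies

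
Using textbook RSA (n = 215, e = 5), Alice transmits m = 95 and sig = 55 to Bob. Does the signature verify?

sig^5 mod 215 = 120
sig^5 mod 215 = 120, but m = 95.

does not verify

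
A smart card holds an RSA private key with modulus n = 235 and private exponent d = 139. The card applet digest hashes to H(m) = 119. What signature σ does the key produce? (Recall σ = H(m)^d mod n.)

119

(H(m))^2 ≡ 119^2 = 14161 ≡ 61
(H(m))^4 ≡ 61^2 = 3721 ≡ 196
(H(m))^8 ≡ 196^2 = 38416 ≡ 111
(H(m))^16 ≡ 111^2 = 12321 ≡ 101
(H(m))^32 ≡ 101^2 = 10201 ≡ 96
(H(m))^64 ≡ 96^2 = 9216 ≡ 51
(H(m))^128 ≡ 51^2 = 2601 ≡ 16
139 = 128 + 8 + 2 + 1, so (H(m))^139 ≡ 16·111·61·119 ≡ 119 (mod 235)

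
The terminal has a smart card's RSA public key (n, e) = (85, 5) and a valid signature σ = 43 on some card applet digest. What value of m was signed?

8

σ^2 ≡ 43^2 = 1849 ≡ 64
σ^4 ≡ 64^2 = 4096 ≡ 16
5 = 4 + 1, so σ^5 ≡ 16·43 ≡ 8 (mod 85)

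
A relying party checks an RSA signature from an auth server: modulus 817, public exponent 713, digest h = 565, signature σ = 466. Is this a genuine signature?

genuine

σ^713 mod 817 = 565
σ^713 mod 817 = 565 matches h.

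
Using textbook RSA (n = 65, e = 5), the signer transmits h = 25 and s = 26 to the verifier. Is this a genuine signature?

s^2 ≡ 26^2 = 676 ≡ 26
s^4 ≡ 26^2 = 676 ≡ 26
5 = 4 + 1, so s^5 ≡ 26·26 ≡ 26 (mod 65)
The recovered value 26 does not match the digest 25.

forged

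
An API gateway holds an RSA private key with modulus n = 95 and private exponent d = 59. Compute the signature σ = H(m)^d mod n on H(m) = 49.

64

(H(m))^59 mod 95 = 64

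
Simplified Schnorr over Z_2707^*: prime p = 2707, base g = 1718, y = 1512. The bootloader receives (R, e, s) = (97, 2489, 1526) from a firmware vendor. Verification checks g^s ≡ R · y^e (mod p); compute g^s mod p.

930

1718^1526 mod 2707 = 930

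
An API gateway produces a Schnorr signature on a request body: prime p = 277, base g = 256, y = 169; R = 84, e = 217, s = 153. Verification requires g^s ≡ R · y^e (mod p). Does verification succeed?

g^s mod p:
256^2 = 65536 ≡ 164
256^4 ≡ 164^2 = 26896 ≡ 27
256^8 ≡ 27^2 = 729 ≡ 175
256^16 ≡ 175^2 = 30625 ≡ 155
256^32 ≡ 155^2 = 24025 ≡ 203
256^64 ≡ 203^2 = 41209 ≡ 213
256^128 ≡ 213^2 = 45369 ≡ 218
153 = 128 + 16 + 8 + 1, so 256^153 ≡ 218·155·175·256 ≡ 19 (mod 277)
R · y^e mod p:
169^2 = 28561 ≡ 30
169^4 ≡ 30^2 = 900 ≡ 69
169^8 ≡ 69^2 = 4761 ≡ 52
169^16 ≡ 52^2 = 2704 ≡ 211
169^32 ≡ 211^2 = 44521 ≡ 201
169^64 ≡ 201^2 = 40401 ≡ 236
169^128 ≡ 236^2 = 55696 ≡ 19
217 = 128 + 64 + 16 + 8 + 1, so 169^217 ≡ 19·236·211·52·169 ≡ 175 (mod 277)
84·175 = 14700 ≡ 19 (mod 277)
19 ≡ 19 (mod 277); signature holds.

passes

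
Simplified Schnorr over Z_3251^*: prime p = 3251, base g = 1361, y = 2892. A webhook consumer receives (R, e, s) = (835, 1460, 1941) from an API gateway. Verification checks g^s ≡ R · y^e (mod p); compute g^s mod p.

1361^2 = 1852321 ≡ 2502
1361^4 ≡ 2502^2 = 6260004 ≡ 1829
1361^8 ≡ 1829^2 = 3345241 ≡ 3213
1361^16 ≡ 3213^2 = 10323369 ≡ 1444
1361^32 ≡ 1444^2 = 2085136 ≡ 1245
1361^64 ≡ 1245^2 = 1550025 ≡ 2549
1361^128 ≡ 2549^2 = 6497401 ≡ 1903
1361^256 ≡ 1903^2 = 3621409 ≡ 3046
1361^512 ≡ 3046^2 = 9278116 ≡ 3013
1361^1024 ≡ 3013^2 = 9078169 ≡ 1377
1941 = 1024 + 512 + 256 + 128 + 16 + 4 + 1, so 1361^1941 ≡ 1377·3013·3046·1903·1444·1829·1361 ≡ 2121 (mod 3251)

2121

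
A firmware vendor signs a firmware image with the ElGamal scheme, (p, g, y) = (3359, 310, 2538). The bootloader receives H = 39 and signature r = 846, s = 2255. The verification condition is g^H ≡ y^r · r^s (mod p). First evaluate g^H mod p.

36

Squares mod 3359: 310^1≡310, 310^2≡2048, 310^4≡2272, 310^8≡2560, 310^16≡191, 310^32≡2891
39 = 32 + 4 + 2 + 1, so 310^39 ≡ 2891·2272·2048·310 ≡ 36 (mod 3359)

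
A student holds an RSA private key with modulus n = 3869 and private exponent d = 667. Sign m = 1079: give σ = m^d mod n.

2247

Squares mod 3869: m^1≡1079, m^2≡3541, m^4≡3121, m^8≡2368, m^16≡1243, m^32≡1318, m^64≡3812, m^128≡3249, m^256≡1369, m^512≡1565
667 = 512 + 128 + 16 + 8 + 2 + 1, so m^667 ≡ 1565·3249·1243·2368·3541·1079 ≡ 2247 (mod 3869)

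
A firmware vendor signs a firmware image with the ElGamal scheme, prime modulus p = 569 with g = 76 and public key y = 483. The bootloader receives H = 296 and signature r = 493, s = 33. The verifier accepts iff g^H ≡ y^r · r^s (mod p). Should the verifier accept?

reject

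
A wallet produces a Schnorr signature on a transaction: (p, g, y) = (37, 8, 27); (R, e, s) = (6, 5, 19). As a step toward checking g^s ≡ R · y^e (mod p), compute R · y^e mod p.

Squares mod 37: 27^1≡27, 27^2≡26, 27^4≡10
5 = 4 + 1, so 27^5 ≡ 10·27 ≡ 11 (mod 37)
R · y^e ≡ 6·11 = 66 ≡ 29 (mod 37)

29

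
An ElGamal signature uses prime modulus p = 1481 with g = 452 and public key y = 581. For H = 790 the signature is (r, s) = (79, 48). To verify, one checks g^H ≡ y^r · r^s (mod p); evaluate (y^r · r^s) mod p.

163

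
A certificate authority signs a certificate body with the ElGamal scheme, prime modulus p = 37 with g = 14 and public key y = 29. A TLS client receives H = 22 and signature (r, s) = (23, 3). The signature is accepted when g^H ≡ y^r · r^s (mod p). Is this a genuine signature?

forged

Left side g^H mod p:
Squares mod 37: 14^1≡14, 14^2≡11, 14^4≡10, 14^8≡26, 14^16≡10
22 = 16 + 4 + 2, so 14^22 ≡ 10·10·11 ≡ 27 (mod 37)
Right side y^r · r^s mod p:
Squares mod 37: 29^1≡29, 29^2≡27, 29^4≡26, 29^8≡10, 29^16≡26
23 = 16 + 4 + 2 + 1, so 29^23 ≡ 26·26·27·29 ≡ 23 (mod 37)
Squares mod 37: 23^1≡23, 23^2≡11
3 = 2 + 1, so 23^3 ≡ 11·23 ≡ 31 (mod 37)
23·31 = 713 ≡ 10 (mod 37)
27 ≠ 10, so verification fails.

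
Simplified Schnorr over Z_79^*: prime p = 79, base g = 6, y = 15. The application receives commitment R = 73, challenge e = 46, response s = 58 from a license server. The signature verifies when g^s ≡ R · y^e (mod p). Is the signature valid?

g^s mod p:
6^58 mod 79 = 31
R · y^e mod p:
15^46 mod 79 = 8
73·8 = 584 ≡ 31 (mod 79)
31 ≡ 31 (mod 79); signature holds.

valid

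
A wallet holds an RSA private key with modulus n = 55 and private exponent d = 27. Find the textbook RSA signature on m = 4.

49

m^2 ≡ 4^2 = 16
m^4 ≡ 16^2 = 256 ≡ 36
m^8 ≡ 36^2 = 1296 ≡ 31
m^16 ≡ 31^2 = 961 ≡ 26
27 = 16 + 8 + 2 + 1, so m^27 ≡ 26·31·16·4 ≡ 49 (mod 55)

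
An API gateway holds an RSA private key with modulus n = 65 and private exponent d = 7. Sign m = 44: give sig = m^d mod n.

m^2 ≡ 44^2 = 1936 ≡ 51
m^4 ≡ 51^2 = 2601 ≡ 1
7 = 4 + 2 + 1, so m^7 ≡ 1·51·44 ≡ 34 (mod 65)

34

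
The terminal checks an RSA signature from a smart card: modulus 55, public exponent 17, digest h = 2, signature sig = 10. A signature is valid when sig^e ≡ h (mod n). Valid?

no

sig^2 ≡ 10^2 = 100 ≡ 45
sig^4 ≡ 45^2 = 2025 ≡ 45
sig^8 ≡ 45^2 = 2025 ≡ 45
sig^16 ≡ 45^2 = 2025 ≡ 45
17 = 16 + 1, so sig^17 ≡ 45·10 ≡ 10 (mod 55)
sig^17 mod 55 = 10, but h = 2.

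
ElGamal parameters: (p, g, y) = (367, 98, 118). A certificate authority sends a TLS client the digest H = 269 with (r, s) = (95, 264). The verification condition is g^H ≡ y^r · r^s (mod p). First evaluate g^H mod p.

348

Squares mod 367: 98^1≡98, 98^2≡62, 98^4≡174, 98^8≡182, 98^16≡94, 98^32≡28, 98^64≡50, 98^128≡298, 98^256≡357
269 = 256 + 8 + 4 + 1, so 98^269 ≡ 357·182·174·98 ≡ 348 (mod 367)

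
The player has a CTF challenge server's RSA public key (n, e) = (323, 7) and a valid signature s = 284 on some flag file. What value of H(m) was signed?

75

s^2 ≡ 284^2 = 80656 ≡ 229
s^4 ≡ 229^2 = 52441 ≡ 115
7 = 4 + 2 + 1, so s^7 ≡ 115·229·284 ≡ 75 (mod 323)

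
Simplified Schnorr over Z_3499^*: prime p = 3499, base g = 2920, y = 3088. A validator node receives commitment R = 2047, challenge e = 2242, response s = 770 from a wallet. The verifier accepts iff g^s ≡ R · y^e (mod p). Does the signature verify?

verifies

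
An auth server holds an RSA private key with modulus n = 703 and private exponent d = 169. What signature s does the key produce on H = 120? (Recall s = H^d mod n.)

H^169 mod 703 = 275

275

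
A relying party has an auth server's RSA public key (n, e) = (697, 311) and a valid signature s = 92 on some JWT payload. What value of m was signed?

420

Squares mod 697: s^1≡92, s^2≡100, s^4≡242, s^8≡16, s^16≡256, s^32≡18, s^64≡324, s^128≡426, s^256≡256
311 = 256 + 32 + 16 + 4 + 2 + 1, so s^311 ≡ 256·18·256·242·100·92 ≡ 420 (mod 697)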